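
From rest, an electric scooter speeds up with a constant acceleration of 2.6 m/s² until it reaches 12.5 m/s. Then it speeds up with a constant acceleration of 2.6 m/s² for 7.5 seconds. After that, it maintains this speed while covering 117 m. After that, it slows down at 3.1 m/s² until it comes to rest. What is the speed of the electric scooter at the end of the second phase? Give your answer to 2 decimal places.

Phase 1 (accelerating): v₀ = 0 m/s, a = 2.6 m/s².
v = v₀ + at → t = (12.5 − 0) / 2.6 = 4.81 s
v² = v₀² + 2aΔx → Δx = (12.5² − 0²)/(2·2.6) = 30.0 m

Phase 2 (accelerating): v₀ = 12.5 m/s, a = 2.6 m/s².
v = v₀ + at = 12.5 + (2.6)(7.5) = 32.0 m/s
Δx = v₀t + ½at² = 12.5·7.5 + 0.5·2.6·7.5² = 167 m
Speed at end of phase 2 = 32.0 m/s

32.00 m/s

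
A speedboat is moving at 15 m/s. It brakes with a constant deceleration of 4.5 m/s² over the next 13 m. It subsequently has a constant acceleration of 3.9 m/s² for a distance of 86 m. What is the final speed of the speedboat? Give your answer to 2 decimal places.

Phase 1 (decelerating): v₀ = 15.0 m/s, a = -4.5 m/s².
v² = v₀² + 2aΔx = 15.0² + 2·-4.5·13 = 108 → v = 10.4 m/s
t = (v − v₀)/a = (10.4 − 15.0)/-4.5 = 1.02 s

Phase 2 (accelerating): v₀ = 10.4 m/s, a = 3.9 m/s².
v² = v₀² + 2aΔx = 10.4² + 2·3.9·86 = 779 → v = 27.9 m/s
t = (v − v₀)/a = (27.9 − 10.4)/3.9 = 4.49 s
Final speed = 27.9 m/s

27.91 m/s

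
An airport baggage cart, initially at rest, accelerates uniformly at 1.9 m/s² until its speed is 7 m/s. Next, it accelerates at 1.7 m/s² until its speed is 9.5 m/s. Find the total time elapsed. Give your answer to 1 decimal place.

5.2 s

Phase 1 (accelerating): v₀ = 0 m/s, a = 1.9 m/s².
v = v₀ + at → t = (7 − 0) / 1.9 = 3.68 s
v² = v₀² + 2aΔx → Δx = (7² − 0²)/(2·1.9) = 12.9 m

Phase 2 (accelerating): v₀ = 7.00 m/s, a = 1.7 m/s².
v = v₀ + at → t = (9.5 − 7.00) / 1.7 = 1.47 s
v² = v₀² + 2aΔx → Δx = (9.5² − 7.00²)/(2·1.7) = 12.1 m
Total time = 3.68 + 1.47 = 5.15 s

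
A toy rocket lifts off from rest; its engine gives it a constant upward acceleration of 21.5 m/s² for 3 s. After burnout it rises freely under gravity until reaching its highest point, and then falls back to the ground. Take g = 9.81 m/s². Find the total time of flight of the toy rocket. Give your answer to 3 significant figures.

Phase 1 (powered ascent): v₀ = 0 m/s, a = 21.5 m/s².
v = v₀ + at = 0 + (21.5)(3) = 64.5 m/s
Δx = v₀t + ½at² = 0·3 + 0.5·21.5·3² = 96.8 m

Phase 2 (coasting upward): v₀ = 64.5 m/s, a = -9.81 m/s².
v = v₀ + at → t = (0 − 64.5) / -9.81 = 6.57 s
v² = v₀² + 2aΔx → Δx = (0² − 64.5²)/(2·-9.81) = 212 m

Phase 3 (free fall): v₀ = 0 m/s, a = -9.81 m/s².
Falls 309 m from rest: t = √(2·309/9.81) = 7.93 s; v = g·t = 77.8 m/s.
Total time = 3.00 + 6.57 + 7.93 = 17.5 s

17.5 s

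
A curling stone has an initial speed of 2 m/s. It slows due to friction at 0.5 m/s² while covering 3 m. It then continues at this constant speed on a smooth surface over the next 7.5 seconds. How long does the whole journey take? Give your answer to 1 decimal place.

Phase 1 (decelerating): v₀ = 2.00 m/s, a = -0.5 m/s².
v² = v₀² + 2aΔx = 2.00² + 2·-0.5·3 = 1.00 → v = 1.00 m/s
t = (v − v₀)/a = (1.00 − 2.00)/-0.5 = 2.00 s

Phase 2 (constant speed): v₀ = 1.00 m/s, a = 0 m/s².
v = v₀ + at = 1.00 + (0)(7.5) = 1.00 m/s
Δx = v₀t + ½at² = 1.00·7.5 + 0.5·0·7.5² = 7.50 m
Total time = 2.00 + 7.50 = 9.50 s

9.5 s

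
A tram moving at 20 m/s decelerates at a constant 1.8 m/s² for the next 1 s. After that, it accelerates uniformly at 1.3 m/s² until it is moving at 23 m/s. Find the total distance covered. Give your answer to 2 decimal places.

Phase 1 (decelerating): v₀ = 20.0 m/s, a = -1.8 m/s².
v = v₀ + at = 20.0 + (-1.8)(1) = 18.2 m/s
Δx = v₀t + ½at² = 20.0·1 + 0.5·-1.8·1² = 19.1 m

Phase 2 (accelerating): v₀ = 18.2 m/s, a = 1.3 m/s².
v = v₀ + at → t = (23 − 18.2) / 1.3 = 3.69 s
v² = v₀² + 2aΔx → Δx = (23² − 18.2²)/(2·1.3) = 76.1 m
Total distance = 19.1 + 76.1 = 95.2 m

95.16 m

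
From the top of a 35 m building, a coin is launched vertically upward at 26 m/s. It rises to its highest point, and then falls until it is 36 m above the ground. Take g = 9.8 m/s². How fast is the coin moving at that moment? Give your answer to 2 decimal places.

25.62 m/s

Phase 1 (rising): v₀ = 26.0 m/s, a = -9.8 m/s².
v = v₀ + at → t = (0 − 26.0) / -9.8 = 2.65 s
v² = v₀² + 2aΔx → Δx = (0² − 26.0²)/(2·-9.8) = 34.5 m

Phase 2 (falling): v₀ = 0 m/s, a = -9.8 m/s².
Falls 33.5 m from rest: t = √(2·33.5/9.8) = 2.61 s; v = g·t = 25.6 m/s.
Final speed = 25.6 m/s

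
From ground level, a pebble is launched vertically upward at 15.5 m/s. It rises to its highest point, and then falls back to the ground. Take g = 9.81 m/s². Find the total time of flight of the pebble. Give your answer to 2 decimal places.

Phase 1 (rising): v₀ = 15.5 m/s, a = -9.81 m/s².
v = v₀ + at → t = (0 − 15.5) / -9.81 = 1.58 s
v² = v₀² + 2aΔx → Δx = (0² − 15.5²)/(2·-9.81) = 12.2 m

Phase 2 (falling): v₀ = 0 m/s, a = -9.81 m/s².
Falls 12.2 m from rest: t = √(2·12.2/9.81) = 1.58 s; v = g·t = 15.5 m/s.
Total time = 1.58 + 1.58 = 3.16 s

3.16 s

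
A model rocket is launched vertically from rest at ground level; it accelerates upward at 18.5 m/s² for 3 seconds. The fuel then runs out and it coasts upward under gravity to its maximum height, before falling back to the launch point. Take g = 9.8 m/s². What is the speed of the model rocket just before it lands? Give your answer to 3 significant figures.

Phase 1 (powered ascent): v₀ = 0 m/s, a = 18.5 m/s².
v = v₀ + at = 0 + (18.5)(3) = 55.5 m/s
Δx = v₀t + ½at² = 0·3 + 0.5·18.5·3² = 83.2 m

Phase 2 (coasting upward): v₀ = 55.5 m/s, a = -9.8 m/s².
v = v₀ + at → t = (0 − 55.5) / -9.8 = 5.66 s
v² = v₀² + 2aΔx → Δx = (0² − 55.5²)/(2·-9.8) = 157 m

Phase 3 (free fall): v₀ = 0 m/s, a = -9.8 m/s².
Falls 240 m from rest: t = √(2·240/9.8) = 7.00 s; v = g·t = 68.6 m/s.
Impact speed = 68.6 m/s

68.6 m/s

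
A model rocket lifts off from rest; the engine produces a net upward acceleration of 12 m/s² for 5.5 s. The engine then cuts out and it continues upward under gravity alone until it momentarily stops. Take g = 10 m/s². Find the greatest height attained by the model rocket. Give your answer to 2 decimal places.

Phase 1 (powered ascent): v₀ = 0 m/s, a = 12 m/s².
v = v₀ + at = 0 + (12)(5.5) = 66.0 m/s
Δx = v₀t + ½at² = 0·5.5 + 0.5·12·5.5² = 182 m

Phase 2 (coasting upward): v₀ = 66.0 m/s, a = -10 m/s².
v = v₀ + at → t = (0 − 66.0) / -10 = 6.60 s
v² = v₀² + 2aΔx → Δx = (0² − 66.0²)/(2·-10) = 218 m
Maximum height = 182 + 218 = 399 m

399.30 m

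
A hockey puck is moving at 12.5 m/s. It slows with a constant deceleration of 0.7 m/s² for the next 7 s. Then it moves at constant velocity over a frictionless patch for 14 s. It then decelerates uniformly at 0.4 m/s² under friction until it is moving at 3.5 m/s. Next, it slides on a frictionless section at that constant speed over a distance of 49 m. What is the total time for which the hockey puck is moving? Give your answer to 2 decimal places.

45.25 s

Phase 1 (decelerating): v₀ = 12.5 m/s, a = -0.7 m/s².
v = v₀ + at = 12.5 + (-0.7)(7) = 7.60 m/s
Δx = v₀t + ½at² = 12.5·7 + 0.5·-0.7·7² = 70.3 m

Phase 2 (constant speed): v₀ = 7.60 m/s, a = 0 m/s².
v = v₀ + at = 7.60 + (0)(14) = 7.60 m/s
Δx = v₀t + ½at² = 7.60·14 + 0.5·0·14² = 106 m

Phase 3 (decelerating): v₀ = 7.60 m/s, a = -0.4 m/s².
v = v₀ + at → t = (3.5 − 7.60) / -0.4 = 10.2 s
v² = v₀² + 2aΔx → Δx = (3.5² − 7.60²)/(2·-0.4) = 56.9 m

Phase 4 (constant speed): v₀ = 3.50 m/s, a = 0 m/s².
Constant speed: t = d/v = 49/3.50 = 14.0 s
Total time = 7.00 + 14.0 + 10.2 + 14.0 = 45.2 s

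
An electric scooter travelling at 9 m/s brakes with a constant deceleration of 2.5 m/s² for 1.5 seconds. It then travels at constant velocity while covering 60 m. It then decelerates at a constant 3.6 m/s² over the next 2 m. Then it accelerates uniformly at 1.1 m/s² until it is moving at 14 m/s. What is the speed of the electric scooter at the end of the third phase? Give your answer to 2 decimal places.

Phase 1 (decelerating): v₀ = 9.00 m/s, a = -2.5 m/s².
v = v₀ + at = 9.00 + (-2.5)(1.5) = 5.25 m/s
Δx = v₀t + ½at² = 9.00·1.5 + 0.5·-2.5·1.5² = 10.7 m

Phase 2 (constant speed): v₀ = 5.25 m/s, a = 0 m/s².
Constant speed: t = d/v = 60/5.25 = 11.4 s

Phase 3 (decelerating): v₀ = 5.25 m/s, a = -3.6 m/s².
v² = v₀² + 2aΔx = 5.25² + 2·-3.6·2 = 13.2 → v = 3.63 m/s
t = (v − v₀)/a = (3.63 − 5.25)/-3.6 = 0.451 s
Speed at end of phase 3 = 3.63 m/s

3.63 m/s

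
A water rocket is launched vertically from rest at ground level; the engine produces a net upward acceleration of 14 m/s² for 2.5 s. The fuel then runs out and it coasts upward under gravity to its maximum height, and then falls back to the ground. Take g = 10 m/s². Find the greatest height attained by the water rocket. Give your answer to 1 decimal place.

Phase 1 (powered ascent): v₀ = 0 m/s, a = 14 m/s².
v = v₀ + at = 0 + (14)(2.5) = 35.0 m/s
Δx = v₀t + ½at² = 0·2.5 + 0.5·14·2.5² = 43.8 m

Phase 2 (coasting upward): v₀ = 35.0 m/s, a = -10 m/s².
v = v₀ + at → t = (0 − 35.0) / -10 = 3.50 s
v² = v₀² + 2aΔx → Δx = (0² − 35.0²)/(2·-10) = 61.2 m
Maximum height = 43.8 + 61.2 = 105 m

105.0 m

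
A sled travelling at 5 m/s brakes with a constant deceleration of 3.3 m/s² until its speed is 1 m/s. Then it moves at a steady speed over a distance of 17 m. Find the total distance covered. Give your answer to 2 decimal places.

Phase 1 (decelerating): v₀ = 5.00 m/s, a = -3.3 m/s².
v = v₀ + at → t = (1 − 5.00) / -3.3 = 1.21 s
v² = v₀² + 2aΔx → Δx = (1² − 5.00²)/(2·-3.3) = 3.64 m

Phase 2 (constant speed): v₀ = 1.00 m/s, a = 0 m/s².
Constant speed: t = d/v = 17/1.00 = 17.0 s
Total distance = 3.64 + 17.0 = 20.6 m

20.64 m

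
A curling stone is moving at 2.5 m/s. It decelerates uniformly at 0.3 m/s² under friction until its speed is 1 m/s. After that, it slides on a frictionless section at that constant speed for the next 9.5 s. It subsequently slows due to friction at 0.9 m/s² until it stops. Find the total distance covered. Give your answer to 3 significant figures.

18.8 m

Phase 1 (decelerating): v₀ = 2.50 m/s, a = -0.3 m/s².
v = v₀ + at → t = (1 − 2.50) / -0.3 = 5.00 s
v² = v₀² + 2aΔx → Δx = (1² − 2.50²)/(2·-0.3) = 8.75 m

Phase 2 (constant speed): v₀ = 1.00 m/s, a = 0 m/s².
v = v₀ + at = 1.00 + (0)(9.5) = 1.00 m/s
Δx = v₀t + ½at² = 1.00·9.5 + 0.5·0·9.5² = 9.50 m

Phase 3 (decelerating): v₀ = 1.00 m/s, a = -0.9 m/s².
v = v₀ + at → t = (0 − 1.00) / -0.9 = 1.11 s
v² = v₀² + 2aΔx → Δx = (0² − 1.00²)/(2·-0.9) = 0.556 m
Total distance = 8.75 + 9.50 + 0.556 = 18.8 m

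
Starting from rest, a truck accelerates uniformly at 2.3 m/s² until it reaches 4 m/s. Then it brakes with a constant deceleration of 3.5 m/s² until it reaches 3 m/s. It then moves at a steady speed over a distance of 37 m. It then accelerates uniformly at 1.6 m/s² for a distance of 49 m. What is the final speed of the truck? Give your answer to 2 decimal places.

Phase 1 (accelerating): v₀ = 0 m/s, a = 2.3 m/s².
v = v₀ + at → t = (4 − 0) / 2.3 = 1.74 s
v² = v₀² + 2aΔx → Δx = (4² − 0²)/(2·2.3) = 3.48 m

Phase 2 (decelerating): v₀ = 4.00 m/s, a = -3.5 m/s².
v = v₀ + at → t = (3 − 4.00) / -3.5 = 0.286 s
v² = v₀² + 2aΔx → Δx = (3² − 4.00²)/(2·-3.5) = 1.00 m

Phase 3 (constant speed): v₀ = 3.00 m/s, a = 0 m/s².
Constant speed: t = d/v = 37/3.00 = 12.3 s

Phase 4 (accelerating): v₀ = 3.00 m/s, a = 1.6 m/s².
v² = v₀² + 2aΔx = 3.00² + 2·1.6·49 = 166 → v = 12.9 m/s
t = (v − v₀)/a = (12.9 − 3.00)/1.6 = 6.17 s
Final speed = 12.9 m/s

12.88 m/s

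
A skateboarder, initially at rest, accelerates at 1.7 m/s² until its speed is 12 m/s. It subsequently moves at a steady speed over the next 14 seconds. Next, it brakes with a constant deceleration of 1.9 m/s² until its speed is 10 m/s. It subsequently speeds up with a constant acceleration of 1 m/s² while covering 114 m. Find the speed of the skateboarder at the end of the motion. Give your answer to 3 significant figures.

Phase 1 (accelerating): v₀ = 0 m/s, a = 1.7 m/s².
v = v₀ + at → t = (12 − 0) / 1.7 = 7.06 s
v² = v₀² + 2aΔx → Δx = (12² − 0²)/(2·1.7) = 42.4 m

Phase 2 (constant speed): v₀ = 12.0 m/s, a = 0 m/s².
v = v₀ + at = 12.0 + (0)(14) = 12.0 m/s
Δx = v₀t + ½at² = 12.0·14 + 0.5·0·14² = 168 m

Phase 3 (decelerating): v₀ = 12.0 m/s, a = -1.9 m/s².
v = v₀ + at → t = (10 − 12.0) / -1.9 = 1.05 s
v² = v₀² + 2aΔx → Δx = (10² − 12.0²)/(2·-1.9) = 11.6 m

Phase 4 (accelerating): v₀ = 10.0 m/s, a = 1 m/s².
v² = v₀² + 2aΔx = 10.0² + 2·1·114 = 328 → v = 18.1 m/s
t = (v − v₀)/a = (18.1 − 10.0)/1 = 8.11 s
Final speed = 18.1 m/s

18.1 m/s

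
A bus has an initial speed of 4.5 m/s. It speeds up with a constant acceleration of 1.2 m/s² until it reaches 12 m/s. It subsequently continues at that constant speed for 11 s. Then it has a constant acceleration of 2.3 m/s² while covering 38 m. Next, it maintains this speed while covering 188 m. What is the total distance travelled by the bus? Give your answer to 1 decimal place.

409.6 m

Phase 1 (accelerating): v₀ = 4.50 m/s, a = 1.2 m/s².
v = v₀ + at → t = (12 − 4.50) / 1.2 = 6.25 s
v² = v₀² + 2aΔx → Δx = (12² − 4.50²)/(2·1.2) = 51.6 m

Phase 2 (constant speed): v₀ = 12.0 m/s, a = 0 m/s².
v = v₀ + at = 12.0 + (0)(11) = 12.0 m/s
Δx = v₀t + ½at² = 12.0·11 + 0.5·0·11² = 132 m

Phase 3 (accelerating): v₀ = 12.0 m/s, a = 2.3 m/s².
v² = v₀² + 2aΔx = 12.0² + 2·2.3·38 = 319 → v = 17.9 m/s
t = (v − v₀)/a = (17.9 − 12.0)/2.3 = 2.55 s

Phase 4 (constant speed): v₀ = 17.9 m/s, a = 0 m/s².
Constant speed: t = d/v = 188/17.9 = 10.5 s
Total distance = 51.6 + 132 + 38.0 + 188 = 410 m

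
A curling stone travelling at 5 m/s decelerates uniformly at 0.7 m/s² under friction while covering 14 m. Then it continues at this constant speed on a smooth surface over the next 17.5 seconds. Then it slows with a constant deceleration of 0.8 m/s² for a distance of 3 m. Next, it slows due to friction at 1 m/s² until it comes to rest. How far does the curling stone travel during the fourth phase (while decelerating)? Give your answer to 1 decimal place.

Phase 1 (decelerating): v₀ = 5.00 m/s, a = -0.7 m/s².
v² = v₀² + 2aΔx = 5.00² + 2·-0.7·14 = 5.40 → v = 2.32 m/s
t = (v − v₀)/a = (2.32 − 5.00)/-0.7 = 3.82 s

Phase 2 (constant speed): v₀ = 2.32 m/s, a = 0 m/s².
v = v₀ + at = 2.32 + (0)(17.5) = 2.32 m/s
Δx = v₀t + ½at² = 2.32·17.5 + 0.5·0·17.5² = 40.7 m

Phase 3 (decelerating): v₀ = 2.32 m/s, a = -0.8 m/s².
v² = v₀² + 2aΔx = 2.32² + 2·-0.8·3 = 0.600 → v = 0.775 m/s
t = (v − v₀)/a = (0.775 − 2.32)/-0.8 = 1.94 s

Phase 4 (decelerating): v₀ = 0.775 m/s, a = -1 m/s².
v = v₀ + at → t = (0 − 0.775) / -1 = 0.775 s
v² = v₀² + 2aΔx → Δx = (0² − 0.775²)/(2·-1) = 0.300 m
Distance in phase 4 = 0.300 m

0.3 m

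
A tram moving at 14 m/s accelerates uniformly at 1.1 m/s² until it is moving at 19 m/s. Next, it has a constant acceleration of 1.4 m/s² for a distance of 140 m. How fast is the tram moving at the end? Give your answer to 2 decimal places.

Phase 1 (accelerating): v₀ = 14.0 m/s, a = 1.1 m/s².
v = v₀ + at → t = (19 − 14.0) / 1.1 = 4.55 s
v² = v₀² + 2aΔx → Δx = (19² − 14.0²)/(2·1.1) = 75.0 m

Phase 2 (accelerating): v₀ = 19.0 m/s, a = 1.4 m/s².
v² = v₀² + 2aΔx = 19.0² + 2·1.4·140 = 753 → v = 27.4 m/s
t = (v − v₀)/a = (27.4 − 19.0)/1.4 = 6.03 s
Final speed = 27.4 m/s

27.44 m/s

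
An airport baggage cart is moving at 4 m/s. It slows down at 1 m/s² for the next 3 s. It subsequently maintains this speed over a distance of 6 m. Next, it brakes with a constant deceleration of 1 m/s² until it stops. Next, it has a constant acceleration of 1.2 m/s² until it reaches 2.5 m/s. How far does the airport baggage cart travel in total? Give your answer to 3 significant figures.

Phase 1 (decelerating): v₀ = 4.00 m/s, a = -1 m/s².
v = v₀ + at = 4.00 + (-1)(3) = 1.00 m/s
Δx = v₀t + ½at² = 4.00·3 + 0.5·-1·3² = 7.50 m

Phase 2 (constant speed): v₀ = 1.00 m/s, a = 0 m/s².
Constant speed: t = d/v = 6/1.00 = 6.00 s

Phase 3 (decelerating): v₀ = 1.00 m/s, a = -1 m/s².
v = v₀ + at → t = (0 − 1.00) / -1 = 1.00 s
v² = v₀² + 2aΔx → Δx = (0² − 1.00²)/(2·-1) = 0.500 m

Phase 4 (accelerating): v₀ = 0 m/s, a = 1.2 m/s².
v = v₀ + at → t = (2.5 − 0) / 1.2 = 2.08 s
v² = v₀² + 2aΔx → Δx = (2.5² − 0²)/(2·1.2) = 2.60 m
Total distance = 7.50 + 6.00 + 0.500 + 2.60 = 16.6 m

16.6 m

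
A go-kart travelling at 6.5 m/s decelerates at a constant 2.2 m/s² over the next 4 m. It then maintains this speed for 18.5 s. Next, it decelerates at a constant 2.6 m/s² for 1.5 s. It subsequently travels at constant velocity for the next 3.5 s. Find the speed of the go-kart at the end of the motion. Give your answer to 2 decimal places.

Phase 1 (decelerating): v₀ = 6.50 m/s, a = -2.2 m/s².
v² = v₀² + 2aΔx = 6.50² + 2·-2.2·4 = 24.6 → v = 4.96 m/s
t = (v − v₀)/a = (4.96 − 6.50)/-2.2 = 0.698 s

Phase 2 (constant speed): v₀ = 4.96 m/s, a = 0 m/s².
v = v₀ + at = 4.96 + (0)(18.5) = 4.96 m/s
Δx = v₀t + ½at² = 4.96·18.5 + 0.5·0·18.5² = 91.9 m

Phase 3 (decelerating): v₀ = 4.96 m/s, a = -2.6 m/s².
v = v₀ + at = 4.96 + (-2.6)(1.5) = 1.06 m/s
Δx = v₀t + ½at² = 4.96·1.5 + 0.5·-2.6·1.5² = 4.52 m

Phase 4 (constant speed): v₀ = 1.06 m/s, a = 0 m/s².
v = v₀ + at = 1.06 + (0)(3.5) = 1.06 m/s
Δx = v₀t + ½at² = 1.06·3.5 + 0.5·0·3.5² = 3.73 m
Final speed = 1.06 m/s

1.06 m/s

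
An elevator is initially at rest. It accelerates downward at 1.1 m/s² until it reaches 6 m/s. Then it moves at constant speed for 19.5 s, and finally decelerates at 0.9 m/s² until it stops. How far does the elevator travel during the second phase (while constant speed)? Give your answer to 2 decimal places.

Phase 1 (accelerating): v₀ = 0 m/s, a = 1.1 m/s².
v = v₀ + at → t = (6 − 0) / 1.1 = 5.45 s
v² = v₀² + 2aΔx → Δx = (6² − 0²)/(2·1.1) = 16.4 m

Phase 2 (constant speed): v₀ = 6.00 m/s, a = 0 m/s².
v = v₀ + at = 6.00 + (0)(19.5) = 6.00 m/s
Δx = v₀t + ½at² = 6.00·19.5 + 0.5·0·19.5² = 117 m
Distance in phase 2 = 117 m

117.00 m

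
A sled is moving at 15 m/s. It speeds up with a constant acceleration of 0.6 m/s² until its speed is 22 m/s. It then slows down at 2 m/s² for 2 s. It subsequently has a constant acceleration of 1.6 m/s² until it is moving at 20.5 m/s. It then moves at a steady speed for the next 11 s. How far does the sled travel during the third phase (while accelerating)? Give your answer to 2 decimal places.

30.08 m

Phase 1 (accelerating): v₀ = 15.0 m/s, a = 0.6 m/s².
v = v₀ + at → t = (22 − 15.0) / 0.6 = 11.7 s
v² = v₀² + 2aΔx → Δx = (22² − 15.0²)/(2·0.6) = 216 m

Phase 2 (decelerating): v₀ = 22.0 m/s, a = -2 m/s².
v = v₀ + at = 22.0 + (-2)(2) = 18.0 m/s
Δx = v₀t + ½at² = 22.0·2 + 0.5·-2·2² = 40.0 m

Phase 3 (accelerating): v₀ = 18.0 m/s, a = 1.6 m/s².
v = v₀ + at → t = (20.5 − 18.0) / 1.6 = 1.56 s
v² = v₀² + 2aΔx → Δx = (20.5² − 18.0²)/(2·1.6) = 30.1 m
Distance in phase 3 = 30.1 m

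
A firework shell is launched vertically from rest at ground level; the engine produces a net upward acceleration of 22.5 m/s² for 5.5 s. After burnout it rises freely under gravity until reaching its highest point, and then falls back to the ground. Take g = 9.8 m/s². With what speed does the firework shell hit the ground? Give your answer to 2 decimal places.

148.27 m/s

Phase 1 (powered ascent): v₀ = 0 m/s, a = 22.5 m/s².
v = v₀ + at = 0 + (22.5)(5.5) = 124 m/s
Δx = v₀t + ½at² = 0·5.5 + 0.5·22.5·5.5² = 340 m

Phase 2 (coasting upward): v₀ = 124 m/s, a = -9.8 m/s².
v = v₀ + at → t = (0 − 124) / -9.8 = 12.6 s
v² = v₀² + 2aΔx → Δx = (0² − 124²)/(2·-9.8) = 781 m

Phase 3 (free fall): v₀ = 0 m/s, a = -9.8 m/s².
Falls 1120 m from rest: t = √(2·1120/9.8) = 15.1 s; v = g·t = 148 m/s.
Impact speed = 148 m/s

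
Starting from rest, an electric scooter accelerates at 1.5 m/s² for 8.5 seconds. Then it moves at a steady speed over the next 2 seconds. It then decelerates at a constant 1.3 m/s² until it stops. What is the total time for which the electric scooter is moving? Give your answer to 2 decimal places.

20.31 s

Phase 1 (accelerating): v₀ = 0 m/s, a = 1.5 m/s².
v = v₀ + at = 0 + (1.5)(8.5) = 12.8 m/s
Δx = v₀t + ½at² = 0·8.5 + 0.5·1.5·8.5² = 54.2 m

Phase 2 (constant speed): v₀ = 12.8 m/s, a = 0 m/s².
v = v₀ + at = 12.8 + (0)(2) = 12.8 m/s
Δx = v₀t + ½at² = 12.8·2 + 0.5·0·2² = 25.5 m

Phase 3 (decelerating): v₀ = 12.8 m/s, a = -1.3 m/s².
v = v₀ + at → t = (0 − 12.8) / -1.3 = 9.81 s
v² = v₀² + 2aΔx → Δx = (0² − 12.8²)/(2·-1.3) = 62.5 m
Total time = 8.50 + 2.00 + 9.81 = 20.3 s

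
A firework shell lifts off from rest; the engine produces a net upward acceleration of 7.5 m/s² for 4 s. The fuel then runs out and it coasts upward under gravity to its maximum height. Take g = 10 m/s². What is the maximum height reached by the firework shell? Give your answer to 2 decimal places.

Phase 1 (powered ascent): v₀ = 0 m/s, a = 7.5 m/s².
v = v₀ + at = 0 + (7.5)(4) = 30.0 m/s
Δx = v₀t + ½at² = 0·4 + 0.5·7.5·4² = 60.0 m

Phase 2 (coasting upward): v₀ = 30.0 m/s, a = -10 m/s².
v = v₀ + at → t = (0 − 30.0) / -10 = 3.00 s
v² = v₀² + 2aΔx → Δx = (0² − 30.0²)/(2·-10) = 45.0 m
Maximum height = 60.0 + 45.0 = 105 m

105.00 m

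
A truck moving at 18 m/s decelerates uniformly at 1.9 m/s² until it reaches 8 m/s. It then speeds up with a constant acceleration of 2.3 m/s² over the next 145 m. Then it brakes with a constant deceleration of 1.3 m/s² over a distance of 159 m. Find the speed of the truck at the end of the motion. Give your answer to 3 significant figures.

17.8 m/s

Phase 1 (decelerating): v₀ = 18.0 m/s, a = -1.9 m/s².
v = v₀ + at → t = (8 − 18.0) / -1.9 = 5.26 s
v² = v₀² + 2aΔx → Δx = (8² − 18.0²)/(2·-1.9) = 68.4 m

Phase 2 (accelerating): v₀ = 8.00 m/s, a = 2.3 m/s².
v² = v₀² + 2aΔx = 8.00² + 2·2.3·145 = 731 → v = 27.0 m/s
t = (v − v₀)/a = (27.0 − 8.00)/2.3 = 8.28 s

Phase 3 (decelerating): v₀ = 27.0 m/s, a = -1.3 m/s².
v² = v₀² + 2aΔx = 27.0² + 2·-1.3·159 = 318 → v = 17.8 m/s
t = (v − v₀)/a = (17.8 − 27.0)/-1.3 = 7.09 s
Final speed = 17.8 m/s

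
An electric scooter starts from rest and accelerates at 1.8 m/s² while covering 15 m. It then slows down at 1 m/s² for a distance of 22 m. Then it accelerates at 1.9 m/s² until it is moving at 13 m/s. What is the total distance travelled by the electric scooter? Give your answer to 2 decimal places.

78.84 m

Phase 1 (accelerating): v₀ = 0 m/s, a = 1.8 m/s².
v² = v₀² + 2aΔx = 0² + 2·1.8·15 = 54.0 → v = 7.35 m/s
t = (v − v₀)/a = (7.35 − 0)/1.8 = 4.08 s

Phase 2 (decelerating): v₀ = 7.35 m/s, a = -1 m/s².
v² = v₀² + 2aΔx = 7.35² + 2·-1·22 = 10.0 → v = 3.16 m/s
t = (v − v₀)/a = (3.16 − 7.35)/-1 = 4.19 s

Phase 3 (accelerating): v₀ = 3.16 m/s, a = 1.9 m/s².
v = v₀ + at → t = (13 − 3.16) / 1.9 = 5.18 s
v² = v₀² + 2aΔx → Δx = (13² − 3.16²)/(2·1.9) = 41.8 m
Total distance = 15.0 + 22.0 + 41.8 = 78.8 m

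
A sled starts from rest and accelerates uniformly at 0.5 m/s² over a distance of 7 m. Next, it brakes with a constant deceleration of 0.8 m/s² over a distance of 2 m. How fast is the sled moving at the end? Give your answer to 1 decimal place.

Phase 1 (accelerating): v₀ = 0 m/s, a = 0.5 m/s².
v² = v₀² + 2aΔx = 0² + 2·0.5·7 = 7.00 → v = 2.65 m/s
t = (v − v₀)/a = (2.65 − 0)/0.5 = 5.29 s

Phase 2 (decelerating): v₀ = 2.65 m/s, a = -0.8 m/s².
v² = v₀² + 2aΔx = 2.65² + 2·-0.8·2 = 3.80 → v = 1.95 m/s
t = (v − v₀)/a = (1.95 − 2.65)/-0.8 = 0.870 s
Final speed = 1.95 m/s

1.9 m/s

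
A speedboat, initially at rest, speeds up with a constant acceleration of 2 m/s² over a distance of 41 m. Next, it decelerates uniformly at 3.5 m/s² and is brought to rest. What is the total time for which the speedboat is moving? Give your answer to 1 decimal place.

10.1 s

Phase 1 (accelerating): v₀ = 0 m/s, a = 2 m/s².
v² = v₀² + 2aΔx = 0² + 2·2·41 = 164 → v = 12.8 m/s
t = (v − v₀)/a = (12.8 − 0)/2 = 6.40 s

Phase 2 (decelerating): v₀ = 12.8 m/s, a = -3.5 m/s².
v = v₀ + at → t = (0 − 12.8) / -3.5 = 3.66 s
v² = v₀² + 2aΔx → Δx = (0² − 12.8²)/(2·-3.5) = 23.4 m
Total time = 6.40 + 3.66 = 10.1 s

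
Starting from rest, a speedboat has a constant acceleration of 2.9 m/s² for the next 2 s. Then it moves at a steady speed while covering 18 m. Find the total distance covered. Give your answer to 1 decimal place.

Phase 1 (accelerating): v₀ = 0 m/s, a = 2.9 m/s².
v = v₀ + at = 0 + (2.9)(2) = 5.80 m/s
Δx = v₀t + ½at² = 0·2 + 0.5·2.9·2² = 5.80 m

Phase 2 (constant speed): v₀ = 5.80 m/s, a = 0 m/s².
Constant speed: t = d/v = 18/5.80 = 3.10 s
Total distance = 5.80 + 18.0 = 23.8 m

23.8 m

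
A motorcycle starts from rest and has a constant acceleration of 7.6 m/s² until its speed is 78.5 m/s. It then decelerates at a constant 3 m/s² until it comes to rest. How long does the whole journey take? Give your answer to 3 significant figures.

Phase 1 (accelerating): v₀ = 0 m/s, a = 7.6 m/s².
v = v₀ + at → t = (78.5 − 0) / 7.6 = 10.3 s
v² = v₀² + 2aΔx → Δx = (78.5² − 0²)/(2·7.6) = 405 m

Phase 2 (decelerating): v₀ = 78.5 m/s, a = -3 m/s².
v = v₀ + at → t = (0 − 78.5) / -3 = 26.2 s
v² = v₀² + 2aΔx → Δx = (0² − 78.5²)/(2·-3) = 1030 m
Total time = 10.3 + 26.2 = 36.5 s

36.5 s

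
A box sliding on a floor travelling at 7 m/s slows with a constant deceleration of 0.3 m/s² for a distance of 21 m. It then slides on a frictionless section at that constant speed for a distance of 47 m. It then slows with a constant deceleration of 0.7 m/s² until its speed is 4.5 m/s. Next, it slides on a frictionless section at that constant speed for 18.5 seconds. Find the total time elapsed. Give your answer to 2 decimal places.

31.70 s

Phase 1 (decelerating): v₀ = 7.00 m/s, a = -0.3 m/s².
v² = v₀² + 2aΔx = 7.00² + 2·-0.3·21 = 36.4 → v = 6.03 m/s
t = (v − v₀)/a = (6.03 − 7.00)/-0.3 = 3.22 s

Phase 2 (constant speed): v₀ = 6.03 m/s, a = 0 m/s².
Constant speed: t = d/v = 47/6.03 = 7.79 s

Phase 3 (decelerating): v₀ = 6.03 m/s, a = -0.7 m/s².
v = v₀ + at → t = (4.5 − 6.03) / -0.7 = 2.19 s
v² = v₀² + 2aΔx → Δx = (4.5² − 6.03²)/(2·-0.7) = 11.5 m

Phase 4 (constant speed): v₀ = 4.50 m/s, a = 0 m/s².
v = v₀ + at = 4.50 + (0)(18.5) = 4.50 m/s
Δx = v₀t + ½at² = 4.50·18.5 + 0.5·0·18.5² = 83.2 m
Total time = 3.22 + 7.79 + 2.19 + 18.5 = 31.7 s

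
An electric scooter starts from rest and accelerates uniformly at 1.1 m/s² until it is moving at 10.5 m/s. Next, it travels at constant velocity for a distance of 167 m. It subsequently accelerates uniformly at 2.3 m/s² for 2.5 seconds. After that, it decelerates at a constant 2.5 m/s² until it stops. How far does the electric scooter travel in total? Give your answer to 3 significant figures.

Phase 1 (accelerating): v₀ = 0 m/s, a = 1.1 m/s².
v = v₀ + at → t = (10.5 − 0) / 1.1 = 9.55 s
v² = v₀² + 2aΔx → Δx = (10.5² − 0²)/(2·1.1) = 50.1 m

Phase 2 (constant speed): v₀ = 10.5 m/s, a = 0 m/s².
Constant speed: t = d/v = 167/10.5 = 15.9 s

Phase 3 (accelerating): v₀ = 10.5 m/s, a = 2.3 m/s².
v = v₀ + at = 10.5 + (2.3)(2.5) = 16.2 m/s
Δx = v₀t + ½at² = 10.5·2.5 + 0.5·2.3·2.5² = 33.4 m

Phase 4 (decelerating): v₀ = 16.2 m/s, a = -2.5 m/s².
v = v₀ + at → t = (0 − 16.2) / -2.5 = 6.50 s
v² = v₀² + 2aΔx → Δx = (0² − 16.2²)/(2·-2.5) = 52.8 m
Total distance = 50.1 + 167 + 33.4 + 52.8 = 303 m

303 m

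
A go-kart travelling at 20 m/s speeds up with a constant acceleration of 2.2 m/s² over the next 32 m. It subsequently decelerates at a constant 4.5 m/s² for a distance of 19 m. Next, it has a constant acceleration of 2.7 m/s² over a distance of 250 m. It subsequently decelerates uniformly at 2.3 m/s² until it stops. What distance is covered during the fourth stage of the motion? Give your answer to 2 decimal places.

373.87 m

Phase 1 (accelerating): v₀ = 20.0 m/s, a = 2.2 m/s².
v² = v₀² + 2aΔx = 20.0² + 2·2.2·32 = 541 → v = 23.3 m/s
t = (v − v₀)/a = (23.3 − 20.0)/2.2 = 1.48 s

Phase 2 (decelerating): v₀ = 23.3 m/s, a = -4.5 m/s².
v² = v₀² + 2aΔx = 23.3² + 2·-4.5·19 = 370 → v = 19.2 m/s
t = (v − v₀)/a = (19.2 − 23.3)/-4.5 = 0.894 s

Phase 3 (accelerating): v₀ = 19.2 m/s, a = 2.7 m/s².
v² = v₀² + 2aΔx = 19.2² + 2·2.7·250 = 1720 → v = 41.5 m/s
t = (v − v₀)/a = (41.5 − 19.2)/2.7 = 8.24 s

Phase 4 (decelerating): v₀ = 41.5 m/s, a = -2.3 m/s².
v = v₀ + at → t = (0 − 41.5) / -2.3 = 18.0 s
v² = v₀² + 2aΔx → Δx = (0² − 41.5²)/(2·-2.3) = 374 m
Distance in phase 4 = 374 m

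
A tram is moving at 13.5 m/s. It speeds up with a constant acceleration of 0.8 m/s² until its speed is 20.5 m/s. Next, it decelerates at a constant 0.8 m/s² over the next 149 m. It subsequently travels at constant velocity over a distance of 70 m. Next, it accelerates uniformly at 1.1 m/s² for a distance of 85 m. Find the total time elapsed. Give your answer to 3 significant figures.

Phase 1 (accelerating): v₀ = 13.5 m/s, a = 0.8 m/s².
v = v₀ + at → t = (20.5 − 13.5) / 0.8 = 8.75 s
v² = v₀² + 2aΔx → Δx = (20.5² − 13.5²)/(2·0.8) = 149 m

Phase 2 (decelerating): v₀ = 20.5 m/s, a = -0.8 m/s².
v² = v₀² + 2aΔx = 20.5² + 2·-0.8·149 = 182 → v = 13.5 m/s
t = (v − v₀)/a = (13.5 − 20.5)/-0.8 = 8.77 s

Phase 3 (constant speed): v₀ = 13.5 m/s, a = 0 m/s².
Constant speed: t = d/v = 70/13.5 = 5.19 s

Phase 4 (accelerating): v₀ = 13.5 m/s, a = 1.1 m/s².
v² = v₀² + 2aΔx = 13.5² + 2·1.1·85 = 369 → v = 19.2 m/s
t = (v − v₀)/a = (19.2 − 13.5)/1.1 = 5.20 s
Total time = 8.75 + 8.77 + 5.19 + 5.20 = 27.9 s

27.9 s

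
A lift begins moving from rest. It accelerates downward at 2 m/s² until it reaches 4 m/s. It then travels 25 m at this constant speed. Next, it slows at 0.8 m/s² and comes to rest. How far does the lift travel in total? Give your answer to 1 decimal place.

39.0 m

Phase 1 (accelerating): v₀ = 0 m/s, a = 2 m/s².
v = v₀ + at → t = (4 − 0) / 2 = 2.00 s
v² = v₀² + 2aΔx → Δx = (4² − 0²)/(2·2) = 4.00 m

Phase 2 (constant speed): v₀ = 4.00 m/s, a = 0 m/s².
Constant speed: t = d/v = 25/4.00 = 6.25 s

Phase 3 (decelerating): v₀ = 4.00 m/s, a = -0.8 m/s².
v = v₀ + at → t = (0 − 4.00) / -0.8 = 5.00 s
v² = v₀² + 2aΔx → Δx = (0² − 4.00²)/(2·-0.8) = 10.0 m
Total distance = 4.00 + 25.0 + 10.0 = 39.0 m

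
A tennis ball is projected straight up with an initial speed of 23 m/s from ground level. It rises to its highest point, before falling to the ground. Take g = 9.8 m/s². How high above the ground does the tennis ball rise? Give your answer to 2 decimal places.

26.99 m

Phase 1 (rising): v₀ = 23.0 m/s, a = -9.8 m/s².
v = v₀ + at → t = (0 − 23.0) / -9.8 = 2.35 s
v² = v₀² + 2aΔx → Δx = (0² − 23.0²)/(2·-9.8) = 27.0 m
Maximum height = 27.0 m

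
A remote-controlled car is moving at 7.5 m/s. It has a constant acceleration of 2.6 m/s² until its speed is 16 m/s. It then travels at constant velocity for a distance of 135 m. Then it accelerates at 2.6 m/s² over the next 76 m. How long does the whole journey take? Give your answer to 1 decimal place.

Phase 1 (accelerating): v₀ = 7.50 m/s, a = 2.6 m/s².
v = v₀ + at → t = (16 − 7.50) / 2.6 = 3.27 s
v² = v₀² + 2aΔx → Δx = (16² − 7.50²)/(2·2.6) = 38.4 m

Phase 2 (constant speed): v₀ = 16.0 m/s, a = 0 m/s².
Constant speed: t = d/v = 135/16.0 = 8.44 s

Phase 3 (accelerating): v₀ = 16.0 m/s, a = 2.6 m/s².
v² = v₀² + 2aΔx = 16.0² + 2·2.6·76 = 651 → v = 25.5 m/s
t = (v − v₀)/a = (25.5 − 16.0)/2.6 = 3.66 s
Total time = 3.27 + 8.44 + 3.66 = 15.4 s

15.4 s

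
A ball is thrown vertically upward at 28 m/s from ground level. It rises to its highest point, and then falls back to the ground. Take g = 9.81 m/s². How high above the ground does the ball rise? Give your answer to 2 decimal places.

39.96 m

Phase 1 (rising): v₀ = 28.0 m/s, a = -9.81 m/s².
v = v₀ + at → t = (0 − 28.0) / -9.81 = 2.85 s
v² = v₀² + 2aΔx → Δx = (0² − 28.0²)/(2·-9.81) = 40.0 m
Maximum height = 40.0 m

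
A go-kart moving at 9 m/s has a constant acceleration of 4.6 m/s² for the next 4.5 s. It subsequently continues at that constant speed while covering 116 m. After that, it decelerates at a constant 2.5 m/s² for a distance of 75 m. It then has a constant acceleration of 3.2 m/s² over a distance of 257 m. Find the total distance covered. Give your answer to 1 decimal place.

Phase 1 (accelerating): v₀ = 9.00 m/s, a = 4.6 m/s².
v = v₀ + at = 9.00 + (4.6)(4.5) = 29.7 m/s
Δx = v₀t + ½at² = 9.00·4.5 + 0.5·4.6·4.5² = 87.1 m

Phase 2 (constant speed): v₀ = 29.7 m/s, a = 0 m/s².
Constant speed: t = d/v = 116/29.7 = 3.91 s

Phase 3 (decelerating): v₀ = 29.7 m/s, a = -2.5 m/s².
v² = v₀² + 2aΔx = 29.7² + 2·-2.5·75 = 507 → v = 22.5 m/s
t = (v − v₀)/a = (22.5 − 29.7)/-2.5 = 2.87 s

Phase 4 (accelerating): v₀ = 22.5 m/s, a = 3.2 m/s².
v² = v₀² + 2aΔx = 22.5² + 2·3.2·257 = 2150 → v = 46.4 m/s
t = (v − v₀)/a = (46.4 − 22.5)/3.2 = 7.46 s
Total distance = 87.1 + 116 + 75.0 + 257 = 535 m

535.1 m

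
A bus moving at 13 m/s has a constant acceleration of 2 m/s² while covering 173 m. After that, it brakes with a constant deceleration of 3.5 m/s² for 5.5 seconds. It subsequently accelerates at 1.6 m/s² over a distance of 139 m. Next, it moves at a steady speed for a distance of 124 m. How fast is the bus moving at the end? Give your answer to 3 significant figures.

23.4 m/s

Phase 1 (accelerating): v₀ = 13.0 m/s, a = 2 m/s².
v² = v₀² + 2aΔx = 13.0² + 2·2·173 = 861 → v = 29.3 m/s
t = (v − v₀)/a = (29.3 − 13.0)/2 = 8.17 s

Phase 2 (decelerating): v₀ = 29.3 m/s, a = -3.5 m/s².
v = v₀ + at = 29.3 + (-3.5)(5.5) = 10.1 m/s
Δx = v₀t + ½at² = 29.3·5.5 + 0.5·-3.5·5.5² = 108 m

Phase 3 (accelerating): v₀ = 10.1 m/s, a = 1.6 m/s².
v² = v₀² + 2aΔx = 10.1² + 2·1.6·139 = 547 → v = 23.4 m/s
t = (v − v₀)/a = (23.4 − 10.1)/1.6 = 8.31 s

Phase 4 (constant speed): v₀ = 23.4 m/s, a = 0 m/s².
Constant speed: t = d/v = 124/23.4 = 5.30 s
Final speed = 23.4 m/s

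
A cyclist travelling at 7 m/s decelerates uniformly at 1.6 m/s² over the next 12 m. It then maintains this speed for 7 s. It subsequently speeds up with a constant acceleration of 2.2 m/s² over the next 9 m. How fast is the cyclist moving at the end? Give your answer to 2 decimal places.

Phase 1 (decelerating): v₀ = 7.00 m/s, a = -1.6 m/s².
v² = v₀² + 2aΔx = 7.00² + 2·-1.6·12 = 10.6 → v = 3.26 m/s
t = (v − v₀)/a = (3.26 − 7.00)/-1.6 = 2.34 s

Phase 2 (constant speed): v₀ = 3.26 m/s, a = 0 m/s².
v = v₀ + at = 3.26 + (0)(7) = 3.26 m/s
Δx = v₀t + ½at² = 3.26·7 + 0.5·0·7² = 22.8 m

Phase 3 (accelerating): v₀ = 3.26 m/s, a = 2.2 m/s².
v² = v₀² + 2aΔx = 3.26² + 2·2.2·9 = 50.2 → v = 7.09 m/s
t = (v − v₀)/a = (7.09 − 3.26)/2.2 = 1.74 s
Final speed = 7.09 m/s

7.09 m/s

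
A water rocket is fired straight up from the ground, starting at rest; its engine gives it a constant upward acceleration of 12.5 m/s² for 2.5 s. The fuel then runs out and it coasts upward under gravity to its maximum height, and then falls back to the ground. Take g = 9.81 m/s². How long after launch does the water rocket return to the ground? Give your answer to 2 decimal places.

Phase 1 (powered ascent): v₀ = 0 m/s, a = 12.5 m/s².
v = v₀ + at = 0 + (12.5)(2.5) = 31.2 m/s
Δx = v₀t + ½at² = 0·2.5 + 0.5·12.5·2.5² = 39.1 m

Phase 2 (coasting upward): v₀ = 31.2 m/s, a = -9.81 m/s².
v = v₀ + at → t = (0 − 31.2) / -9.81 = 3.19 s
v² = v₀² + 2aΔx → Δx = (0² − 31.2²)/(2·-9.81) = 49.8 m

Phase 3 (free fall): v₀ = 0 m/s, a = -9.81 m/s².
Falls 88.8 m from rest: t = √(2·88.8/9.81) = 4.26 s; v = g·t = 41.7 m/s.
Total time = 2.50 + 3.19 + 4.26 = 9.94 s

9.94 s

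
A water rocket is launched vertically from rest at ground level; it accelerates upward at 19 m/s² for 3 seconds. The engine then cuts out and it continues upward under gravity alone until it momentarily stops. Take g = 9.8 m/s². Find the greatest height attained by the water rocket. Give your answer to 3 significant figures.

251 m

Phase 1 (powered ascent): v₀ = 0 m/s, a = 19 m/s².
v = v₀ + at = 0 + (19)(3) = 57.0 m/s
Δx = v₀t + ½at² = 0·3 + 0.5·19·3² = 85.5 m

Phase 2 (coasting upward): v₀ = 57.0 m/s, a = -9.8 m/s².
v = v₀ + at → t = (0 − 57.0) / -9.8 = 5.82 s
v² = v₀² + 2aΔx → Δx = (0² − 57.0²)/(2·-9.8) = 166 m
Maximum height = 85.5 + 166 = 251 m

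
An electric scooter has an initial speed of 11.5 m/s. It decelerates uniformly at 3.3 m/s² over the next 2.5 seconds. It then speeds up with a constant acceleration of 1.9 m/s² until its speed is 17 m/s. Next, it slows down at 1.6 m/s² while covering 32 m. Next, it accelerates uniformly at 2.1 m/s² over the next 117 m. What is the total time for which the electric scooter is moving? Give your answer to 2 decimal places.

17.72 s

Phase 1 (decelerating): v₀ = 11.5 m/s, a = -3.3 m/s².
v = v₀ + at = 11.5 + (-3.3)(2.5) = 3.25 m/s
Δx = v₀t + ½at² = 11.5·2.5 + 0.5·-3.3·2.5² = 18.4 m

Phase 2 (accelerating): v₀ = 3.25 m/s, a = 1.9 m/s².
v = v₀ + at → t = (17 − 3.25) / 1.9 = 7.24 s
v² = v₀² + 2aΔx → Δx = (17² − 3.25²)/(2·1.9) = 73.3 m

Phase 3 (decelerating): v₀ = 17.0 m/s, a = -1.6 m/s².
v² = v₀² + 2aΔx = 17.0² + 2·-1.6·32 = 187 → v = 13.7 m/s
t = (v − v₀)/a = (13.7 − 17.0)/-1.6 = 2.09 s

Phase 4 (accelerating): v₀ = 13.7 m/s, a = 2.1 m/s².
v² = v₀² + 2aΔx = 13.7² + 2·2.1·117 = 678 → v = 26.0 m/s
t = (v − v₀)/a = (26.0 − 13.7)/2.1 = 5.89 s
Total time = 2.50 + 7.24 + 2.09 + 5.89 = 17.7 s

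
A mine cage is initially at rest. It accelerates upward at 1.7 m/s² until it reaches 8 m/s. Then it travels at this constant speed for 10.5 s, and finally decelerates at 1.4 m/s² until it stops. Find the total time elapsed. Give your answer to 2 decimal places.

Phase 1 (accelerating): v₀ = 0 m/s, a = 1.7 m/s².
v = v₀ + at → t = (8 − 0) / 1.7 = 4.71 s
v² = v₀² + 2aΔx → Δx = (8² − 0²)/(2·1.7) = 18.8 m

Phase 2 (constant speed): v₀ = 8.00 m/s, a = 0 m/s².
v = v₀ + at = 8.00 + (0)(10.5) = 8.00 m/s
Δx = v₀t + ½at² = 8.00·10.5 + 0.5·0·10.5² = 84.0 m

Phase 3 (decelerating): v₀ = 8.00 m/s, a = -1.4 m/s².
v = v₀ + at → t = (0 − 8.00) / -1.4 = 5.71 s
v² = v₀² + 2aΔx → Δx = (0² − 8.00²)/(2·-1.4) = 22.9 m
Total time = 4.71 + 10.5 + 5.71 = 20.9 s

20.92 s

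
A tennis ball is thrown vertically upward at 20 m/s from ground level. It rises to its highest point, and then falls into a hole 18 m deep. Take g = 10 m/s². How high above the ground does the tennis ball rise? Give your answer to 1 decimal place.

Phase 1 (rising): v₀ = 20.0 m/s, a = -10 m/s².
v = v₀ + at → t = (0 − 20.0) / -10 = 2.00 s
v² = v₀² + 2aΔx → Δx = (0² − 20.0²)/(2·-10) = 20.0 m
Maximum height = 20.0 m

20.0 m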